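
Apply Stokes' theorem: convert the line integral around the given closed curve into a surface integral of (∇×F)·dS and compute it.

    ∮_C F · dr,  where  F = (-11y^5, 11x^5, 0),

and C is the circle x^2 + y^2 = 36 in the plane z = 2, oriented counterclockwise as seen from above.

Let S be the flat disk x^2 + y^2 ≤ 36 in the plane z = 2, with upward unit normal n̂ = ẑ. By Stokes' theorem,

    ∮_C F · dr = ∬_S (∇ × F) · n̂ dS = ∬_D (curl F)_z dA,

where D is the disk x^2 + y^2 ≤ 36.

Compute the curl of F = (-11y^5, 11x^5, 0):
    (∇ × F)_x = ∂F_z/∂y - ∂F_y/∂z = 0,
    (∇ × F)_y = ∂F_x/∂z - ∂F_z/∂x = 0,
    (∇ × F)_z = ∂F_y/∂x - ∂F_x/∂y = 55x^4 + 55y^4.

On z = 2, (curl F)_z = 55x^4 + 55y^4.

Convert to polar (x = r cos θ, y = r sin θ, dA = r dr dθ); the integrand becomes 55r^4(sin(θ)^4 + cos(θ)^4), so

    ∬_D (curl F)_z dA = ∫_0^{2π} ∫_0^{6} (55r^4(sin(θ)^4 + cos(θ)^4)) · r dr dθ.

Inner (r from 0 to 6): 427680sin(θ)^4 + 427680cos(θ)^4.
Outer (θ from 0 to 2π): 641520π.

Therefore ∮_C F · dr = 641520π.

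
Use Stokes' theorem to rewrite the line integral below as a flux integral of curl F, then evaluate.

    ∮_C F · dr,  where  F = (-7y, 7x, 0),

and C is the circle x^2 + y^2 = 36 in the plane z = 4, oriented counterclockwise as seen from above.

Let S be the flat disk x^2 + y^2 ≤ 36 in the plane z = 4, with upward unit normal n̂ = ẑ. By Stokes' theorem,

    ∮_C F · dr = ∬_S (∇ × F) · n̂ dS = ∬_D (curl F)_z dA,

where D is the disk x^2 + y^2 ≤ 36.

Compute the curl of F = (-7y, 7x, 0):
    (∇ × F)_x = ∂F_z/∂y - ∂F_y/∂z = 0,
    (∇ × F)_y = ∂F_x/∂z - ∂F_z/∂x = 0,
    (∇ × F)_z = ∂F_y/∂x - ∂F_x/∂y = 14.

On z = 4, (curl F)_z = 14.

Convert to polar (x = r cos θ, y = r sin θ, dA = r dr dθ); the integrand becomes 14, so

    ∬_D (curl F)_z dA = ∫_0^{2π} ∫_0^{6} (14) · r dr dθ.

Inner (r from 0 to 6): 252.
Outer (θ from 0 to 2π): 504π.

Therefore ∮_C F · dr = 504π.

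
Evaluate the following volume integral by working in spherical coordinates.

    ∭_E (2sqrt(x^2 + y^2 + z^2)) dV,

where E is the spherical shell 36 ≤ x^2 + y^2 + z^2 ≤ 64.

In spherical coordinates, x = ρ sin(φ) cos(θ), y = ρ sin(φ) sin(θ), z = ρ cos(φ), and dV = ρ^2 sin(φ) dρ dφ dθ.

The integrand becomes 2ρ, so

    ∭_E (2sqrt(x^2 + y^2 + z^2)) dV = ∫_{0}^{2π} ∫_{0}^{π} ∫_{6}^{8} (2ρ) · ρ^2 sin(φ) dρ dφ dθ.

Inner (ρ): 1400sin(φ).
Middle (φ): 2800.
Outer (θ): 5600π.

Therefore the triple integral equals 5600π.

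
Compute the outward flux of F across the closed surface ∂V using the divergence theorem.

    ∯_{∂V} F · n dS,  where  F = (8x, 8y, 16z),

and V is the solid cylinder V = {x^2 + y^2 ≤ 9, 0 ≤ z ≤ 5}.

By the divergence theorem,

    ∯_{∂V} F · n dS = ∭_V (∇ · F) dV.

Compute the divergence:
    ∇ · F = ∂F_x/∂x + ∂F_y/∂y + ∂F_z/∂z = 8 + 8 + 16 = 32.

In cylindrical coordinates, x = r cos(θ), y = r sin(θ), z = z, dV = r dr dθ dz, with 0 ≤ r ≤ 3, 0 ≤ θ ≤ 2π, 0 ≤ z ≤ 5.

The integrand, after substitution and multiplying by the volume element, becomes (32) · r, so

    ∭_V (∇·F) dV = ∫_0^{2π} ∫_0^{3} ∫_0^{5} (32) · r dz dr dθ.

Inner (z from 0 to 5): 160r.
Middle (r from 0 to 3): 720.
Outer (θ from 0 to 2π): 1440π.

Therefore ∯_{∂V} F · n dS = 1440π.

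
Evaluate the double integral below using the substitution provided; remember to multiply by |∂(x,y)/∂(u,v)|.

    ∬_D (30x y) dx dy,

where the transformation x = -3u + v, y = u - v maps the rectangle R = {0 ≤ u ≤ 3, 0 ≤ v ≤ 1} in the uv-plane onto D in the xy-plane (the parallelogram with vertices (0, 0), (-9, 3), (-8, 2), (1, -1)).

Compute the Jacobian determinant of (x, y) with respect to (u, v):

    ∂(x,y)/∂(u,v) = | -3  1 | = (-3)(-1) - (1)(1) = 2.
                   | 1  -1 |

Its absolute value is |J| = 2 (the area scaling factor).

Substituting x = -3u + v, y = u - v into the integrand,

    30x y → -90u^2 + 120u v - 30v^2,

so the integral becomes

    ∬_R (-90u^2 + 120u v - 30v^2) · |J| du dv = ∫_0^3 ∫_0^1 (-180u^2 + 240u v - 60v^2) dv du.

Inner (v): -180u^2 + 120u - 20.
Outer (u): -1140.

Therefore ∬_D (30x y) dx dy = -1140.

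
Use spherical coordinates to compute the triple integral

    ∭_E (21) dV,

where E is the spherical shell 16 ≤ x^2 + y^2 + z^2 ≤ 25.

In spherical coordinates, x = ρ sin(φ) cos(θ), y = ρ sin(φ) sin(θ), z = ρ cos(φ), and dV = ρ^2 sin(φ) dρ dφ dθ.

The integrand becomes 21, so

    ∭_E (21) dV = ∫_{0}^{2π} ∫_{0}^{π} ∫_{4}^{5} (21) · ρ^2 sin(φ) dρ dφ dθ.

Inner (ρ): 427sin(φ).
Middle (φ): 854.
Outer (θ): 1708π.

Therefore the triple integral equals 1708π.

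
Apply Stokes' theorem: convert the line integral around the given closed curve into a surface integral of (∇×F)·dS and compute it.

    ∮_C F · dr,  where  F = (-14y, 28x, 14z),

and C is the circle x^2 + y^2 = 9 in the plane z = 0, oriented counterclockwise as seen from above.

Let S be the flat disk x^2 + y^2 ≤ 9 in the plane z = 0, with upward unit normal n̂ = ẑ. By Stokes' theorem,

    ∮_C F · dr = ∬_S (∇ × F) · n̂ dS = ∬_D (curl F)_z dA,

where D is the disk x^2 + y^2 ≤ 9.

Compute the curl of F = (-14y, 28x, 14z):
    (∇ × F)_x = ∂F_z/∂y - ∂F_y/∂z = 0,
    (∇ × F)_y = ∂F_x/∂z - ∂F_z/∂x = 0,
    (∇ × F)_z = ∂F_y/∂x - ∂F_x/∂y = 42.

On z = 0, (curl F)_z = 42.

Convert to polar (x = r cos θ, y = r sin θ, dA = r dr dθ); the integrand becomes 42, so

    ∬_D (curl F)_z dA = ∫_0^{2π} ∫_0^{3} (42) · r dr dθ.

Inner (r from 0 to 3): 189.
Outer (θ from 0 to 2π): 378π.

Therefore ∮_C F · dr = 378π.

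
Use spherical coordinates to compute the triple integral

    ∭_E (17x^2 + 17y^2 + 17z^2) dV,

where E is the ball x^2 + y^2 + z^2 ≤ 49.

In spherical coordinates, x = ρ sin(φ) cos(θ), y = ρ sin(φ) sin(θ), z = ρ cos(φ), and dV = ρ^2 sin(φ) dρ dφ dθ.

The integrand becomes 17ρ^2, so

    ∭_E (17x^2 + 17y^2 + 17z^2) dV = ∫_{0}^{2π} ∫_{0}^{π} ∫_{0}^{7} (17ρ^2) · ρ^2 sin(φ) dρ dφ dθ.

Inner (ρ): 285719sin(φ)/5.
Middle (φ): 571438/5.
Outer (θ): 1142876π/5.

Therefore the triple integral equals 1142876π/5.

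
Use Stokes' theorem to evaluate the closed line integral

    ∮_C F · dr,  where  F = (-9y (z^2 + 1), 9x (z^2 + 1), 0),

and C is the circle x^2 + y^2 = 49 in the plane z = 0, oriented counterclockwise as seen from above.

Let S be the flat disk x^2 + y^2 ≤ 49 in the plane z = 0, with upward unit normal n̂ = ẑ. By Stokes' theorem,

    ∮_C F · dr = ∬_S (∇ × F) · n̂ dS = ∬_D (curl F)_z dA,

where D is the disk x^2 + y^2 ≤ 49.

Compute the curl of F = (-9y (z^2 + 1), 9x (z^2 + 1), 0):
    (∇ × F)_x = ∂F_z/∂y - ∂F_y/∂z = -18x z,
    (∇ × F)_y = ∂F_x/∂z - ∂F_z/∂x = -18y z,
    (∇ × F)_z = ∂F_y/∂x - ∂F_x/∂y = 18z^2 + 18.

On z = 0, (curl F)_z = 18.

Convert to polar (x = r cos θ, y = r sin θ, dA = r dr dθ); the integrand becomes 18, so

    ∬_D (curl F)_z dA = ∫_0^{2π} ∫_0^{7} (18) · r dr dθ.

Inner (r from 0 to 7): 441.
Outer (θ from 0 to 2π): 882π.

Therefore ∮_C F · dr = 882π.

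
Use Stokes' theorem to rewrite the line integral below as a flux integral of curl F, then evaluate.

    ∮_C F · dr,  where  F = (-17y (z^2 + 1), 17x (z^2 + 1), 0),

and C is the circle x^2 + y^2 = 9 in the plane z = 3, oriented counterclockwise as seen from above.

Let S be the flat disk x^2 + y^2 ≤ 9 in the plane z = 3, with upward unit normal n̂ = ẑ. By Stokes' theorem,

    ∮_C F · dr = ∬_S (∇ × F) · n̂ dS = ∬_D (curl F)_z dA,

where D is the disk x^2 + y^2 ≤ 9.

Compute the curl of F = (-17y (z^2 + 1), 17x (z^2 + 1), 0):
    (∇ × F)_x = ∂F_z/∂y - ∂F_y/∂z = -34x z,
    (∇ × F)_y = ∂F_x/∂z - ∂F_z/∂x = -34y z,
    (∇ × F)_z = ∂F_y/∂x - ∂F_x/∂y = 34z^2 + 34.

On z = 3, (curl F)_z = 340.

Convert to polar (x = r cos θ, y = r sin θ, dA = r dr dθ); the integrand becomes 340, so

    ∬_D (curl F)_z dA = ∫_0^{2π} ∫_0^{3} (340) · r dr dθ.

Inner (r from 0 to 3): 1530.
Outer (θ from 0 to 2π): 3060π.

Therefore ∮_C F · dr = 3060π.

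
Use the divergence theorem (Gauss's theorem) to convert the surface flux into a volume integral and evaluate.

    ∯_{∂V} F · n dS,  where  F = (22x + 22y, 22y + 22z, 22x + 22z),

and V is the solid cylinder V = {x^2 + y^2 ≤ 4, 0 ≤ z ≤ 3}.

By the divergence theorem,

    ∯_{∂V} F · n dS = ∭_V (∇ · F) dV.

Compute the divergence:
    ∇ · F = ∂F_x/∂x + ∂F_y/∂y + ∂F_z/∂z = 22 + 22 + 22 = 66.

In cylindrical coordinates, x = r cos(θ), y = r sin(θ), z = z, dV = r dr dθ dz, with 0 ≤ r ≤ 2, 0 ≤ θ ≤ 2π, 0 ≤ z ≤ 3.

The integrand, after substitution and multiplying by the volume element, becomes (66) · r, so

    ∭_V (∇·F) dV = ∫_0^{2π} ∫_0^{2} ∫_0^{3} (66) · r dz dr dθ.

Inner (z from 0 to 3): 198r.
Middle (r from 0 to 2): 396.
Outer (θ from 0 to 2π): 792π.

Therefore ∯_{∂V} F · n dS = 792π.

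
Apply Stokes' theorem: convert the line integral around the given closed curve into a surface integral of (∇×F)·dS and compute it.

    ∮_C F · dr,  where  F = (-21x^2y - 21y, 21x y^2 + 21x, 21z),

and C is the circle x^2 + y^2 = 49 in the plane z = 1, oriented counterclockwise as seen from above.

Let S be the flat disk x^2 + y^2 ≤ 49 in the plane z = 1, with upward unit normal n̂ = ẑ. By Stokes' theorem,

    ∮_C F · dr = ∬_S (∇ × F) · n̂ dS = ∬_D (curl F)_z dA,

where D is the disk x^2 + y^2 ≤ 49.

Compute the curl of F = (-21x^2y - 21y, 21x y^2 + 21x, 21z):
    (∇ × F)_x = ∂F_z/∂y - ∂F_y/∂z = 0,
    (∇ × F)_y = ∂F_x/∂z - ∂F_z/∂x = 0,
    (∇ × F)_z = ∂F_y/∂x - ∂F_x/∂y = 21x^2 + 21y^2 + 42.

On z = 1, (curl F)_z = 21x^2 + 21y^2 + 42.

Convert to polar (x = r cos θ, y = r sin θ, dA = r dr dθ); the integrand becomes 21r^2 + 42, so

    ∬_D (curl F)_z dA = ∫_0^{2π} ∫_0^{7} (21r^2 + 42) · r dr dθ.

Inner (r from 0 to 7): 54537/4.
Outer (θ from 0 to 2π): 54537π/2.

Therefore ∮_C F · dr = 54537π/2.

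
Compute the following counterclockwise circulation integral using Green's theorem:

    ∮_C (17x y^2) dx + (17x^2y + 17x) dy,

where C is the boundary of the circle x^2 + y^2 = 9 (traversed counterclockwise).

Green's theorem converts the closed line integral into a double integral over the enclosed region D:

    ∮_C P dx + Q dy = ∬_D (∂Q/∂x - ∂P/∂y) dA.

Here P = 17x y^2, Q = 17x^2y + 17x, so

    ∂Q/∂x = 34x y + 17,    ∂P/∂y = 34x y,
    ∂Q/∂x - ∂P/∂y = 17.

D is the region x^2 + y^2 ≤ 9. Evaluating the double integral:

In polar coordinates (x = r cos θ, y = r sin θ, dA = r dr dθ) the integrand becomes 17, so

    ∬_D (17) dA = ∫_0^{2π} ∫_0^{3} (17) · r dr dθ.

Inner (r from 0 to 3): 153/2.
Outer (θ from 0 to 2π): 153π.

Therefore ∮_C P dx + Q dy = 153π.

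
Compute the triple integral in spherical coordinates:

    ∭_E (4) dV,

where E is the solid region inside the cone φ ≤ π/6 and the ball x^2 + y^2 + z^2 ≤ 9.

In spherical coordinates, x = ρ sin(φ) cos(θ), y = ρ sin(φ) sin(θ), z = ρ cos(φ), and dV = ρ^2 sin(φ) dρ dφ dθ.

The integrand becomes 4, so

    ∭_E (4) dV = ∫_{0}^{2π} ∫_{0}^{π/6} ∫_{0}^{3} (4) · ρ^2 sin(φ) dρ dφ dθ.

Inner (ρ): 36sin(φ).
Middle (φ): 36 - 18sqrt(3).
Outer (θ): 36π (2 - sqrt(3)).

Therefore the triple integral equals 36π (2 - sqrt(3)).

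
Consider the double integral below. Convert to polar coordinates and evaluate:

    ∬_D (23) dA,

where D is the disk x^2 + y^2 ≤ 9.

The region D is 0 ≤ r ≤ 3, 0 ≤ θ ≤ 2π in polar coordinates, where x = r cos(θ), y = r sin(θ), and dA = r dr dθ.

Under the substitution, the integrand becomes 23, so

    ∬_D (23) dA = ∫_{0}^{2π} ∫_{0}^{3} (23) · r dr dθ.

Inner integral (in r): ∫_{0}^{3} (23) · r dr = 207/2.

Outer integral (in θ): ∫_{0}^{2π} (207/2) dθ = 207π.

Therefore ∬_D (23) dA = 207π.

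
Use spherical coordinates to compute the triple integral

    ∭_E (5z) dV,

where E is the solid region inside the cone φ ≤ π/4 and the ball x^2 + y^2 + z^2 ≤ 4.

In spherical coordinates, x = ρ sin(φ) cos(θ), y = ρ sin(φ) sin(θ), z = ρ cos(φ), and dV = ρ^2 sin(φ) dρ dφ dθ.

The integrand becomes 5ρ cos(φ), so

    ∭_E (5z) dV = ∫_{0}^{2π} ∫_{0}^{π/4} ∫_{0}^{2} (5ρ cos(φ)) · ρ^2 sin(φ) dρ dφ dθ.

Inner (ρ): 10sin(2φ).
Middle (φ): 5.
Outer (θ): 10π.

Therefore the triple integral equals 10π.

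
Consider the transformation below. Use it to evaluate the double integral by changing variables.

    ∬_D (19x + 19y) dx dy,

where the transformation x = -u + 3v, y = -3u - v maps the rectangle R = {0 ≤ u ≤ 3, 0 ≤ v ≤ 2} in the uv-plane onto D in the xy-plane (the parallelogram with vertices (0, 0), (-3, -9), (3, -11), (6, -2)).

Compute the Jacobian determinant of (x, y) with respect to (u, v):

    ∂(x,y)/∂(u,v) = | -1  3 | = (-1)(-1) - (3)(-3) = 10.
                   | -3  -1 |

Its absolute value is |J| = 10 (the area scaling factor).

Substituting x = -u + 3v, y = -3u - v into the integrand,

    19x + 19y → -76u + 38v,

so the integral becomes

    ∬_R (-76u + 38v) · |J| du dv = ∫_0^3 ∫_0^2 (-760u + 380v) dv du.

Inner (v): 760 - 1520u.
Outer (u): -4560.

Therefore ∬_D (19x + 19y) dx dy = -4560.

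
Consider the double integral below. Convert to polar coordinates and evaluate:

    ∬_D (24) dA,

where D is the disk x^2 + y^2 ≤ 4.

The region D is 0 ≤ r ≤ 2, 0 ≤ θ ≤ 2π in polar coordinates, where x = r cos(θ), y = r sin(θ), and dA = r dr dθ.

Under the substitution, the integrand becomes 24, so

    ∬_D (24) dA = ∫_{0}^{2π} ∫_{0}^{2} (24) · r dr dθ.

Inner integral (in r): ∫_{0}^{2} (24) · r dr = 48.

Outer integral (in θ): ∫_{0}^{2π} (48) dθ = 96π.

Therefore ∬_D (24) dA = 96π.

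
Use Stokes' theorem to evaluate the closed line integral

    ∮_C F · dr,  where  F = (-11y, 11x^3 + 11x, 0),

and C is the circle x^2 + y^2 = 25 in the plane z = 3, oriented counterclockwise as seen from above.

Let S be the flat disk x^2 + y^2 ≤ 25 in the plane z = 3, with upward unit normal n̂ = ẑ. By Stokes' theorem,

    ∮_C F · dr = ∬_S (∇ × F) · n̂ dS = ∬_D (curl F)_z dA,

where D is the disk x^2 + y^2 ≤ 25.

Compute the curl of F = (-11y, 11x^3 + 11x, 0):
    (∇ × F)_x = ∂F_z/∂y - ∂F_y/∂z = 0,
    (∇ × F)_y = ∂F_x/∂z - ∂F_z/∂x = 0,
    (∇ × F)_z = ∂F_y/∂x - ∂F_x/∂y = 33x^2 + 22.

On z = 3, (curl F)_z = 33x^2 + 22.

Convert to polar (x = r cos θ, y = r sin θ, dA = r dr dθ); the integrand becomes 33r^2cos(θ)^2 + 22, so

    ∬_D (curl F)_z dA = ∫_0^{2π} ∫_0^{5} (33r^2cos(θ)^2 + 22) · r dr dθ.

Inner (r from 0 to 5): 20625cos(θ)^2/4 + 275.
Outer (θ from 0 to 2π): 22825π/4.

Therefore ∮_C F · dr = 22825π/4.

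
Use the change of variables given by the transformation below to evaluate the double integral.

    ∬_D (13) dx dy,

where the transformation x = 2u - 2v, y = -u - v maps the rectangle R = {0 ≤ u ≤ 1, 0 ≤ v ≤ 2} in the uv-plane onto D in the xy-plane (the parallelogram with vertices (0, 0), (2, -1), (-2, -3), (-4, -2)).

Compute the Jacobian determinant of (x, y) with respect to (u, v):

    ∂(x,y)/∂(u,v) = | 2  -2 | = (2)(-1) - (-2)(-1) = -4.
                   | -1  -1 |

Its absolute value is |J| = 4 (the area scaling factor).

Substituting x = 2u - 2v, y = -u - v into the integrand,

    13 → 13,

so the integral becomes

    ∬_R (13) · |J| du dv = ∫_0^1 ∫_0^2 (52) dv du.

Inner (v): 104.
Outer (u): 104.

Therefore ∬_D (13) dx dy = 104.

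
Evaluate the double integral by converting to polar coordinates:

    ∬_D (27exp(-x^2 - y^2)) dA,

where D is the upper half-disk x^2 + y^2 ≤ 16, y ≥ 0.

The region D is 0 ≤ r ≤ 4, 0 ≤ θ ≤ π in polar coordinates, where x = r cos(θ), y = r sin(θ), and dA = r dr dθ.

Under the substitution, the integrand becomes 27exp(-r^2), so

    ∬_D (27exp(-x^2 - y^2)) dA = ∫_{0}^{π} ∫_{0}^{4} (27exp(-r^2)) · r dr dθ.

Inner integral (in r): ∫_{0}^{4} (27exp(-r^2)) · r dr = 27/2 - 27exp(-16)/2.

Outer integral (in θ): ∫_{0}^{π} (27/2 - 27exp(-16)/2) dθ = -27π (1 - exp(16))exp(-16)/2.

Therefore ∬_D (27exp(-x^2 - y^2)) dA = -27π (1 - exp(16))exp(-16)/2.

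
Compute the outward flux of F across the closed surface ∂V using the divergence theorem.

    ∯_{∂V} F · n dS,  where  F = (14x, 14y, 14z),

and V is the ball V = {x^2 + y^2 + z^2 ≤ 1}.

By the divergence theorem,

    ∯_{∂V} F · n dS = ∭_V (∇ · F) dV.

Compute the divergence:
    ∇ · F = ∂F_x/∂x + ∂F_y/∂y + ∂F_z/∂z = 14 + 14 + 14 = 42.

In spherical coordinates, x = ρ sin(φ) cos(θ), y = ρ sin(φ) sin(θ), z = ρ cos(φ), dV = ρ^2 sin(φ) dρ dφ dθ, with 0 ≤ ρ ≤ 1, 0 ≤ φ ≤ π, 0 ≤ θ ≤ 2π.

The integrand, after substitution and multiplying by the volume element, becomes (42) · ρ^2 sin(φ), so

    ∭_V (∇·F) dV = ∫_0^{2π} ∫_0^{π} ∫_0^{1} (42) · ρ^2 sin(φ) dρ dφ dθ.

Inner (ρ from 0 to 1): 14sin(φ).
Middle (φ from 0 to π): 28.
Outer (θ from 0 to 2π): 56π.

Therefore ∯_{∂V} F · n dS = 56π.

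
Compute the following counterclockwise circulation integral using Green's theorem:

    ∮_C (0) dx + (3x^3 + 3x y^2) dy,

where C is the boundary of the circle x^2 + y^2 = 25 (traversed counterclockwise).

Green's theorem converts the closed line integral into a double integral over the enclosed region D:

    ∮_C P dx + Q dy = ∬_D (∂Q/∂x - ∂P/∂y) dA.

Here P = 0, Q = 3x^3 + 3x y^2, so

    ∂Q/∂x = 9x^2 + 3y^2,    ∂P/∂y = 0,
    ∂Q/∂x - ∂P/∂y = 9x^2 + 3y^2.

D is the region x^2 + y^2 ≤ 25. Evaluating the double integral:

In polar coordinates (x = r cos θ, y = r sin θ, dA = r dr dθ) the integrand becomes 3r^2(cos(2θ) + 2), so

    ∬_D (9x^2 + 3y^2) dA = ∫_0^{2π} ∫_0^{5} (3r^2(cos(2θ) + 2)) · r dr dθ.

Inner (r from 0 to 5): 1875cos(2θ)/4 + 1875/2.
Outer (θ from 0 to 2π): 1875π.

Therefore ∮_C P dx + Q dy = 1875π.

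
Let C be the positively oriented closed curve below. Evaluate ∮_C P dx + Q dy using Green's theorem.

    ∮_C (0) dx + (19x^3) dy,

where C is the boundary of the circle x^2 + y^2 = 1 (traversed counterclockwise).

Green's theorem converts the closed line integral into a double integral over the enclosed region D:

    ∮_C P dx + Q dy = ∬_D (∂Q/∂x - ∂P/∂y) dA.

Here P = 0, Q = 19x^3, so

    ∂Q/∂x = 57x^2,    ∂P/∂y = 0,
    ∂Q/∂x - ∂P/∂y = 57x^2.

D is the region x^2 + y^2 ≤ 1. Evaluating the double integral:

In polar coordinates (x = r cos θ, y = r sin θ, dA = r dr dθ) the integrand becomes 57r^2cos(θ)^2, so

    ∬_D (57x^2) dA = ∫_0^{2π} ∫_0^{1} (57r^2cos(θ)^2) · r dr dθ.

Inner (r from 0 to 1): 57cos(θ)^2/4.
Outer (θ from 0 to 2π): 57π/4.

Therefore ∮_C P dx + Q dy = 57π/4.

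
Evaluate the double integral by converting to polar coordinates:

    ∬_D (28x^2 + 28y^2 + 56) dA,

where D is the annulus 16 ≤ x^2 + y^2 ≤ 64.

The region D is 4 ≤ r ≤ 8, 0 ≤ θ ≤ 2π in polar coordinates, where x = r cos(θ), y = r sin(θ), and dA = r dr dθ.

Under the substitution, the integrand becomes 28r^2 + 56, so

    ∬_D (28x^2 + 28y^2 + 56) dA = ∫_{0}^{2π} ∫_{4}^{8} (28r^2 + 56) · r dr dθ.

Inner integral (in r): ∫_{4}^{8} (28r^2 + 56) · r dr = 28224.

Outer integral (in θ): ∫_{0}^{2π} (28224) dθ = 56448π.

Therefore ∬_D (28x^2 + 28y^2 + 56) dA = 56448π.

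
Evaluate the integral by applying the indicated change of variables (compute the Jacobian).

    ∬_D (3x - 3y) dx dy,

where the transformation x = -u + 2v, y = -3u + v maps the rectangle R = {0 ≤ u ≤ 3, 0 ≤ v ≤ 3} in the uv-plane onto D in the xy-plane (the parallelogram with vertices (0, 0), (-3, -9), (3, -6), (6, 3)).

Compute the Jacobian determinant of (x, y) with respect to (u, v):

    ∂(x,y)/∂(u,v) = | -1  2 | = (-1)(1) - (2)(-3) = 5.
                   | -3  1 |

Its absolute value is |J| = 5 (the area scaling factor).

Substituting x = -u + 2v, y = -3u + v into the integrand,

    3x - 3y → 6u + 3v,

so the integral becomes

    ∬_R (6u + 3v) · |J| du dv = ∫_0^3 ∫_0^3 (30u + 15v) dv du.

Inner (v): 90u + 135/2.
Outer (u): 1215/2.

Therefore ∬_D (3x - 3y) dx dy = 1215/2.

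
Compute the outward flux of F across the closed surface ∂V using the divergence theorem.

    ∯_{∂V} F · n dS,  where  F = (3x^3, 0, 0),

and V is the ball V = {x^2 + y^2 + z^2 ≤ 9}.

By the divergence theorem,

    ∯_{∂V} F · n dS = ∭_V (∇ · F) dV.

Compute the divergence:
    ∇ · F = ∂F_x/∂x + ∂F_y/∂y + ∂F_z/∂z = 9x^2 + 0 + 0 = 9x^2.

In spherical coordinates, x = ρ sin(φ) cos(θ), y = ρ sin(φ) sin(θ), z = ρ cos(φ), dV = ρ^2 sin(φ) dρ dφ dθ, with 0 ≤ ρ ≤ 3, 0 ≤ φ ≤ π, 0 ≤ θ ≤ 2π.

The integrand, after substitution and multiplying by the volume element, becomes (9ρ^2sin(φ)^2cos(θ)^2) · ρ^2 sin(φ), so

    ∭_V (∇·F) dV = ∫_0^{2π} ∫_0^{π} ∫_0^{3} (9ρ^2sin(φ)^2cos(θ)^2) · ρ^2 sin(φ) dρ dφ dθ.

Inner (ρ from 0 to 3): 2187sin(φ)^3cos(θ)^2/5.
Middle (φ from 0 to π): 2916cos(θ)^2/5.
Outer (θ from 0 to 2π): 2916π/5.

Therefore ∯_{∂V} F · n dS = 2916π/5.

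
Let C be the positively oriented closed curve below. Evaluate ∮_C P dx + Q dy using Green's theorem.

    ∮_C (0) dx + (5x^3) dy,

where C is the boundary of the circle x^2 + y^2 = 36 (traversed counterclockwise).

Green's theorem converts the closed line integral into a double integral over the enclosed region D:

    ∮_C P dx + Q dy = ∬_D (∂Q/∂x - ∂P/∂y) dA.

Here P = 0, Q = 5x^3, so

    ∂Q/∂x = 15x^2,    ∂P/∂y = 0,
    ∂Q/∂x - ∂P/∂y = 15x^2.

D is the region x^2 + y^2 ≤ 36. Evaluating the double integral:

In polar coordinates (x = r cos θ, y = r sin θ, dA = r dr dθ) the integrand becomes 15r^2cos(θ)^2, so

    ∬_D (15x^2) dA = ∫_0^{2π} ∫_0^{6} (15r^2cos(θ)^2) · r dr dθ.

Inner (r from 0 to 6): 4860cos(θ)^2.
Outer (θ from 0 to 2π): 4860π.

Therefore ∮_C P dx + Q dy = 4860π.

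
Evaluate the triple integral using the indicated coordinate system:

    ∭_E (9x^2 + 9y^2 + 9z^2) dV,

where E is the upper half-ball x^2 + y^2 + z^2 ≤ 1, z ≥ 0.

In spherical coordinates, x = ρ sin(φ) cos(θ), y = ρ sin(φ) sin(θ), z = ρ cos(φ), and dV = ρ^2 sin(φ) dρ dφ dθ.

The integrand becomes 9ρ^2, so

    ∭_E (9x^2 + 9y^2 + 9z^2) dV = ∫_{0}^{2π} ∫_{0}^{π/2} ∫_{0}^{1} (9ρ^2) · ρ^2 sin(φ) dρ dφ dθ.

Inner (ρ): 9sin(φ)/5.
Middle (φ): 9/5.
Outer (θ): 18π/5.

Therefore the triple integral equals 18π/5.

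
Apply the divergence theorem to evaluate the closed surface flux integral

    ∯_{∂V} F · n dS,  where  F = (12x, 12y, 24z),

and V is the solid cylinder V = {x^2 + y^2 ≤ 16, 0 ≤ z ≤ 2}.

By the divergence theorem,

    ∯_{∂V} F · n dS = ∭_V (∇ · F) dV.

Compute the divergence:
    ∇ · F = ∂F_x/∂x + ∂F_y/∂y + ∂F_z/∂z = 12 + 12 + 24 = 48.

In cylindrical coordinates, x = r cos(θ), y = r sin(θ), z = z, dV = r dr dθ dz, with 0 ≤ r ≤ 4, 0 ≤ θ ≤ 2π, 0 ≤ z ≤ 2.

The integrand, after substitution and multiplying by the volume element, becomes (48) · r, so

    ∭_V (∇·F) dV = ∫_0^{2π} ∫_0^{4} ∫_0^{2} (48) · r dz dr dθ.

Inner (z from 0 to 2): 96r.
Middle (r from 0 to 4): 768.
Outer (θ from 0 to 2π): 1536π.

Therefore ∯_{∂V} F · n dS = 1536π.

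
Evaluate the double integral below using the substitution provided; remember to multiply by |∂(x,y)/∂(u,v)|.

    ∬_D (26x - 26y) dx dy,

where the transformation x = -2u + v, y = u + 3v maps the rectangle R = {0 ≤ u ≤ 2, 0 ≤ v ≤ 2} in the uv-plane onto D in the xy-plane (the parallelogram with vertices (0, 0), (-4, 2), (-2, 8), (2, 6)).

Compute the Jacobian determinant of (x, y) with respect to (u, v):

    ∂(x,y)/∂(u,v) = | -2  1 | = (-2)(3) - (1)(1) = -7.
                   | 1  3 |

Its absolute value is |J| = 7 (the area scaling factor).

Substituting x = -2u + v, y = u + 3v into the integrand,

    26x - 26y → -78u - 52v,

so the integral becomes

    ∬_R (-78u - 52v) · |J| du dv = ∫_0^2 ∫_0^2 (-546u - 364v) dv du.

Inner (v): -1092u - 728.
Outer (u): -3640.

Therefore ∬_D (26x - 26y) dx dy = -3640.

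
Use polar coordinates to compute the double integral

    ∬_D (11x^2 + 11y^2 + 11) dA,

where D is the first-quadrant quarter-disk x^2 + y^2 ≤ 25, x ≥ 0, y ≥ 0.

The region D is 0 ≤ r ≤ 5, 0 ≤ θ ≤ π/2 in polar coordinates, where x = r cos(θ), y = r sin(θ), and dA = r dr dθ.

Under the substitution, the integrand becomes 11r^2 + 11, so

    ∬_D (11x^2 + 11y^2 + 11) dA = ∫_{0}^{π/2} ∫_{0}^{5} (11r^2 + 11) · r dr dθ.

Inner integral (in r): ∫_{0}^{5} (11r^2 + 11) · r dr = 7425/4.

Outer integral (in θ): ∫_{0}^{π/2} (7425/4) dθ = 7425π/8.

Therefore ∬_D (11x^2 + 11y^2 + 11) dA = 7425π/8.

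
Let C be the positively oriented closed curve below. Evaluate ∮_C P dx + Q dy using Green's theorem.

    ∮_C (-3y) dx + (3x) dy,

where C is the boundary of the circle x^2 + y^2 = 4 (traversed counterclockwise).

Green's theorem converts the closed line integral into a double integral over the enclosed region D:

    ∮_C P dx + Q dy = ∬_D (∂Q/∂x - ∂P/∂y) dA.

Here P = -3y, Q = 3x, so

    ∂Q/∂x = 3,    ∂P/∂y = -3,
    ∂Q/∂x - ∂P/∂y = 6.

D is the region x^2 + y^2 ≤ 4. Evaluating the double integral:

In polar coordinates (x = r cos θ, y = r sin θ, dA = r dr dθ) the integrand becomes 6, so

    ∬_D (6) dA = ∫_0^{2π} ∫_0^{2} (6) · r dr dθ.

Inner (r from 0 to 2): 12.
Outer (θ from 0 to 2π): 24π.

Therefore ∮_C P dx + Q dy = 24π.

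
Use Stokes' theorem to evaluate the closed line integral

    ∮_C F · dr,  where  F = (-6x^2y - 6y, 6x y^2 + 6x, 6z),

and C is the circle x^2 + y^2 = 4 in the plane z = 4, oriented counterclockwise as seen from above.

Let S be the flat disk x^2 + y^2 ≤ 4 in the plane z = 4, with upward unit normal n̂ = ẑ. By Stokes' theorem,

    ∮_C F · dr = ∬_S (∇ × F) · n̂ dS = ∬_D (curl F)_z dA,

where D is the disk x^2 + y^2 ≤ 4.

Compute the curl of F = (-6x^2y - 6y, 6x y^2 + 6x, 6z):
    (∇ × F)_x = ∂F_z/∂y - ∂F_y/∂z = 0,
    (∇ × F)_y = ∂F_x/∂z - ∂F_z/∂x = 0,
    (∇ × F)_z = ∂F_y/∂x - ∂F_x/∂y = 6x^2 + 6y^2 + 12.

On z = 4, (curl F)_z = 6x^2 + 6y^2 + 12.

Convert to polar (x = r cos θ, y = r sin θ, dA = r dr dθ); the integrand becomes 6r^2 + 12, so

    ∬_D (curl F)_z dA = ∫_0^{2π} ∫_0^{2} (6r^2 + 12) · r dr dθ.

Inner (r from 0 to 2): 48.
Outer (θ from 0 to 2π): 96π.

Therefore ∮_C F · dr = 96π.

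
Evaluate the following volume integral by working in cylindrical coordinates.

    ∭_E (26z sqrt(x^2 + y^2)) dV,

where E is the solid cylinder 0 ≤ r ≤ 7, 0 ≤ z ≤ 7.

In cylindrical coordinates, x = r cos(θ), y = r sin(θ), z = z, and dV = r dr dθ dz.

The integrand becomes 26r z, so

    ∭_E (26z sqrt(x^2 + y^2)) dV = ∫_{0}^{2π} ∫_{0}^{7} ∫_{0}^{7} (26r z) · r dz dr dθ.

Inner (z): 637r^2.
Middle (r from 0 to 7): 218491/3.
Outer (θ): 436982π/3.

Therefore the triple integral equals 436982π/3.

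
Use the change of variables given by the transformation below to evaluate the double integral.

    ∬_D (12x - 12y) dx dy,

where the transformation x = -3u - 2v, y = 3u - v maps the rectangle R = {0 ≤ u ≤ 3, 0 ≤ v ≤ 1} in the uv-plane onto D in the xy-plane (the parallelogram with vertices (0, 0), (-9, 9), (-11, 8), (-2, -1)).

Compute the Jacobian determinant of (x, y) with respect to (u, v):

    ∂(x,y)/∂(u,v) = | -3  -2 | = (-3)(-1) - (-2)(3) = 9.
                   | 3  -1 |

Its absolute value is |J| = 9 (the area scaling factor).

Substituting x = -3u - 2v, y = 3u - v into the integrand,

    12x - 12y → -72u - 12v,

so the integral becomes

    ∬_R (-72u - 12v) · |J| du dv = ∫_0^3 ∫_0^1 (-648u - 108v) dv du.

Inner (v): -648u - 54.
Outer (u): -3078.

Therefore ∬_D (12x - 12y) dx dy = -3078.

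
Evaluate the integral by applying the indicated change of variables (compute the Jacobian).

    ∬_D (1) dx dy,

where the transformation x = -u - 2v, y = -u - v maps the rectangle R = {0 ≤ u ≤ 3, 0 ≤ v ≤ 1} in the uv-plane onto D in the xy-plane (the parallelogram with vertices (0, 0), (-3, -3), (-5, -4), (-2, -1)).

Compute the Jacobian determinant of (x, y) with respect to (u, v):

    ∂(x,y)/∂(u,v) = | -1  -2 | = (-1)(-1) - (-2)(-1) = -1.
                   | -1  -1 |

Its absolute value is |J| = 1 (the area scaling factor).

Substituting x = -u - 2v, y = -u - v into the integrand,

    1 → 1,

so the integral becomes

    ∬_R (1) · |J| du dv = ∫_0^3 ∫_0^1 (1) dv du.

Inner (v): 1.
Outer (u): 3.

Therefore ∬_D (1) dx dy = 3.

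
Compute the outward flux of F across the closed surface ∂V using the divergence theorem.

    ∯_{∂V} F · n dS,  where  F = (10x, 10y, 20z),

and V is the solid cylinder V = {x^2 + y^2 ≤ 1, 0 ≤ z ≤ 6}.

By the divergence theorem,

    ∯_{∂V} F · n dS = ∭_V (∇ · F) dV.

Compute the divergence:
    ∇ · F = ∂F_x/∂x + ∂F_y/∂y + ∂F_z/∂z = 10 + 10 + 20 = 40.

In cylindrical coordinates, x = r cos(θ), y = r sin(θ), z = z, dV = r dr dθ dz, with 0 ≤ r ≤ 1, 0 ≤ θ ≤ 2π, 0 ≤ z ≤ 6.

The integrand, after substitution and multiplying by the volume element, becomes (40) · r, so

    ∭_V (∇·F) dV = ∫_0^{2π} ∫_0^{1} ∫_0^{6} (40) · r dz dr dθ.

Inner (z from 0 to 6): 240r.
Middle (r from 0 to 1): 120.
Outer (θ from 0 to 2π): 240π.

Therefore ∯_{∂V} F · n dS = 240π.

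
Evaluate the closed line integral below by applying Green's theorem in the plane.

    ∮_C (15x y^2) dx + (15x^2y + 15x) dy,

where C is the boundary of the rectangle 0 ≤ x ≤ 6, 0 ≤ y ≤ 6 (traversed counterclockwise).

Green's theorem converts the closed line integral into a double integral over the enclosed region D:

    ∮_C P dx + Q dy = ∬_D (∂Q/∂x - ∂P/∂y) dA.

Here P = 15x y^2, Q = 15x^2y + 15x, so

    ∂Q/∂x = 30x y + 15,    ∂P/∂y = 30x y,
    ∂Q/∂x - ∂P/∂y = 15.

D is the region 0 ≤ x ≤ 6, 0 ≤ y ≤ 6. Evaluating the double integral:

    ∬_D (15) dA = ∫_0^{6} ∫_0^{6} (15) dy dx.

Inner (y from 0 to 6): 90.
Outer (x from 0 to 6): 540.

Therefore ∮_C P dx + Q dy = 540.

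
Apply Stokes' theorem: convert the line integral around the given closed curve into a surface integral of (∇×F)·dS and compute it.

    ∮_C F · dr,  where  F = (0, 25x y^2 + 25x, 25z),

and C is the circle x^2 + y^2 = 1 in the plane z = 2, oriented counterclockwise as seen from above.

Let S be the flat disk x^2 + y^2 ≤ 1 in the plane z = 2, with upward unit normal n̂ = ẑ. By Stokes' theorem,

    ∮_C F · dr = ∬_S (∇ × F) · n̂ dS = ∬_D (curl F)_z dA,

where D is the disk x^2 + y^2 ≤ 1.

Compute the curl of F = (0, 25x y^2 + 25x, 25z):
    (∇ × F)_x = ∂F_z/∂y - ∂F_y/∂z = 0,
    (∇ × F)_y = ∂F_x/∂z - ∂F_z/∂x = 0,
    (∇ × F)_z = ∂F_y/∂x - ∂F_x/∂y = 25y^2 + 25.

On z = 2, (curl F)_z = 25y^2 + 25.

Convert to polar (x = r cos θ, y = r sin θ, dA = r dr dθ); the integrand becomes 25r^2sin(θ)^2 + 25, so

    ∬_D (curl F)_z dA = ∫_0^{2π} ∫_0^{1} (25r^2sin(θ)^2 + 25) · r dr dθ.

Inner (r from 0 to 1): 25sin(θ)^2/4 + 25/2.
Outer (θ from 0 to 2π): 125π/4.

Therefore ∮_C F · dr = 125π/4.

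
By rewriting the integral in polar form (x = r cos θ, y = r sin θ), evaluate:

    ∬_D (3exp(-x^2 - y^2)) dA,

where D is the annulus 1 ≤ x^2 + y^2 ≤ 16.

The region D is 1 ≤ r ≤ 4, 0 ≤ θ ≤ 2π in polar coordinates, where x = r cos(θ), y = r sin(θ), and dA = r dr dθ.

Under the substitution, the integrand becomes 3exp(-r^2), so

    ∬_D (3exp(-x^2 - y^2)) dA = ∫_{0}^{2π} ∫_{1}^{4} (3exp(-r^2)) · r dr dθ.

Inner integral (in r): ∫_{1}^{4} (3exp(-r^2)) · r dr = -(3 - 3exp(15))exp(-16)/2.

Outer integral (in θ): ∫_{0}^{2π} (-(3 - 3exp(15))exp(-16)/2) dθ = -3π (1 - exp(15))exp(-16).

Therefore ∬_D (3exp(-x^2 - y^2)) dA = -3π (1 - exp(15))exp(-16).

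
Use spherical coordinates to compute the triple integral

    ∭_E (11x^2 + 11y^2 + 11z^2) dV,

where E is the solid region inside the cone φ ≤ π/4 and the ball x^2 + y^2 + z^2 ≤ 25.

In spherical coordinates, x = ρ sin(φ) cos(θ), y = ρ sin(φ) sin(θ), z = ρ cos(φ), and dV = ρ^2 sin(φ) dρ dφ dθ.

The integrand becomes 11ρ^2, so

    ∭_E (11x^2 + 11y^2 + 11z^2) dV = ∫_{0}^{2π} ∫_{0}^{π/4} ∫_{0}^{5} (11ρ^2) · ρ^2 sin(φ) dρ dφ dθ.

Inner (ρ): 6875sin(φ).
Middle (φ): 6875 - 6875sqrt(2)/2.
Outer (θ): 6875π (2 - sqrt(2)).

Therefore the triple integral equals 6875π (2 - sqrt(2)).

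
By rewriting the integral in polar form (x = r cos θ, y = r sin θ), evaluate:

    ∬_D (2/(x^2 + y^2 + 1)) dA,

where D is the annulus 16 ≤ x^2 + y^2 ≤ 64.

The region D is 4 ≤ r ≤ 8, 0 ≤ θ ≤ 2π in polar coordinates, where x = r cos(θ), y = r sin(θ), and dA = r dr dθ.

Under the substitution, the integrand becomes 2/(r^2 + 1), so

    ∬_D (2/(x^2 + y^2 + 1)) dA = ∫_{0}^{2π} ∫_{4}^{8} (2/(r^2 + 1)) · r dr dθ.

Inner integral (in r): ∫_{4}^{8} (2/(r^2 + 1)) · r dr = log(65/17).

Outer integral (in θ): ∫_{0}^{2π} (log(65/17)) dθ = log((65/17)^(2π)).

Therefore ∬_D (2/(x^2 + y^2 + 1)) dA = log((65/17)^(2π)).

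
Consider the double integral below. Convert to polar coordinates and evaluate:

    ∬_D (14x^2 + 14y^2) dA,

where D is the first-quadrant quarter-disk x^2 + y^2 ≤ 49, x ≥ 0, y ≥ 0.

The region D is 0 ≤ r ≤ 7, 0 ≤ θ ≤ π/2 in polar coordinates, where x = r cos(θ), y = r sin(θ), and dA = r dr dθ.

Under the substitution, the integrand becomes 14r^2, so

    ∬_D (14x^2 + 14y^2) dA = ∫_{0}^{π/2} ∫_{0}^{7} (14r^2) · r dr dθ.

Inner integral (in r): ∫_{0}^{7} (14r^2) · r dr = 16807/2.

Outer integral (in θ): ∫_{0}^{π/2} (16807/2) dθ = 16807π/4.

Therefore ∬_D (14x^2 + 14y^2) dA = 16807π/4.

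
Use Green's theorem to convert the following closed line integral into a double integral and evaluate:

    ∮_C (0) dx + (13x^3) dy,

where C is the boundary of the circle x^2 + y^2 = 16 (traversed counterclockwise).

Green's theorem converts the closed line integral into a double integral over the enclosed region D:

    ∮_C P dx + Q dy = ∬_D (∂Q/∂x - ∂P/∂y) dA.

Here P = 0, Q = 13x^3, so

    ∂Q/∂x = 39x^2,    ∂P/∂y = 0,
    ∂Q/∂x - ∂P/∂y = 39x^2.

D is the region x^2 + y^2 ≤ 16. Evaluating the double integral:

In polar coordinates (x = r cos θ, y = r sin θ, dA = r dr dθ) the integrand becomes 39r^2cos(θ)^2, so

    ∬_D (39x^2) dA = ∫_0^{2π} ∫_0^{4} (39r^2cos(θ)^2) · r dr dθ.

Inner (r from 0 to 4): 2496cos(θ)^2.
Outer (θ from 0 to 2π): 2496π.

Therefore ∮_C P dx + Q dy = 2496π.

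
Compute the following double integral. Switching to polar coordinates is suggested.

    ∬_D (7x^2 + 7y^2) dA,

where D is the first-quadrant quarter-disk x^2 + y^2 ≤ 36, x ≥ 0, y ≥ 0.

The region D is 0 ≤ r ≤ 6, 0 ≤ θ ≤ π/2 in polar coordinates, where x = r cos(θ), y = r sin(θ), and dA = r dr dθ.

Under the substitution, the integrand becomes 7r^2, so

    ∬_D (7x^2 + 7y^2) dA = ∫_{0}^{π/2} ∫_{0}^{6} (7r^2) · r dr dθ.

Inner integral (in r): ∫_{0}^{6} (7r^2) · r dr = 2268.

Outer integral (in θ): ∫_{0}^{π/2} (2268) dθ = 1134π.

Therefore ∬_D (7x^2 + 7y^2) dA = 1134π.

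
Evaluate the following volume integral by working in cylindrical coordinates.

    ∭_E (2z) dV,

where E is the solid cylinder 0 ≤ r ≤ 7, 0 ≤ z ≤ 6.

In cylindrical coordinates, x = r cos(θ), y = r sin(θ), z = z, and dV = r dr dθ dz.

The integrand becomes 2z, so

    ∭_E (2z) dV = ∫_{0}^{2π} ∫_{0}^{7} ∫_{0}^{6} (2z) · r dz dr dθ.

Inner (z): 36r.
Middle (r from 0 to 7): 882.
Outer (θ): 1764π.

Therefore the triple integral equals 1764π.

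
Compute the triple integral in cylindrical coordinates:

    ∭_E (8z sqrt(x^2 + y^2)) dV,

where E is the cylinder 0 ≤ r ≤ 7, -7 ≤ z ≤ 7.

In cylindrical coordinates, x = r cos(θ), y = r sin(θ), z = z, and dV = r dr dθ dz.

The integrand becomes 8r z, so

    ∭_E (8z sqrt(x^2 + y^2)) dV = ∫_{0}^{2π} ∫_{0}^{7} ∫_{-7}^{7} (8r z) · r dz dr dθ.

Inner (z): 0.
Middle (r from 0 to 7): 0.
Outer (θ): 0.

Therefore the triple integral equals 0.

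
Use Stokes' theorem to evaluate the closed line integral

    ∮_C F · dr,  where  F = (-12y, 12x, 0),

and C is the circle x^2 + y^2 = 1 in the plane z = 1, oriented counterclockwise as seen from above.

Let S be the flat disk x^2 + y^2 ≤ 1 in the plane z = 1, with upward unit normal n̂ = ẑ. By Stokes' theorem,

    ∮_C F · dr = ∬_S (∇ × F) · n̂ dS = ∬_D (curl F)_z dA,

where D is the disk x^2 + y^2 ≤ 1.

Compute the curl of F = (-12y, 12x, 0):
    (∇ × F)_x = ∂F_z/∂y - ∂F_y/∂z = 0,
    (∇ × F)_y = ∂F_x/∂z - ∂F_z/∂x = 0,
    (∇ × F)_z = ∂F_y/∂x - ∂F_x/∂y = 24.

On z = 1, (curl F)_z = 24.

Convert to polar (x = r cos θ, y = r sin θ, dA = r dr dθ); the integrand becomes 24, so

    ∬_D (curl F)_z dA = ∫_0^{2π} ∫_0^{1} (24) · r dr dθ.

Inner (r from 0 to 1): 12.
Outer (θ from 0 to 2π): 24π.

Therefore ∮_C F · dr = 24π.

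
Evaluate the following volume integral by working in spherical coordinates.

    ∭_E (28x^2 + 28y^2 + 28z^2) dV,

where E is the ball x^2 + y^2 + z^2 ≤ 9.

In spherical coordinates, x = ρ sin(φ) cos(θ), y = ρ sin(φ) sin(θ), z = ρ cos(φ), and dV = ρ^2 sin(φ) dρ dφ dθ.

The integrand becomes 28ρ^2, so

    ∭_E (28x^2 + 28y^2 + 28z^2) dV = ∫_{0}^{2π} ∫_{0}^{π} ∫_{0}^{3} (28ρ^2) · ρ^2 sin(φ) dρ dφ dθ.

Inner (ρ): 6804sin(φ)/5.
Middle (φ): 13608/5.
Outer (θ): 27216π/5.

Therefore the triple integral equals 27216π/5.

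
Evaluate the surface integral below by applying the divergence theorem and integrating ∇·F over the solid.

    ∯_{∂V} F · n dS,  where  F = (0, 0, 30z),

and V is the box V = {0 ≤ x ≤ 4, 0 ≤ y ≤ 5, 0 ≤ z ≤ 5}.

By the divergence theorem,

    ∯_{∂V} F · n dS = ∭_V (∇ · F) dV.

Compute the divergence:
    ∇ · F = ∂F_x/∂x + ∂F_y/∂y + ∂F_z/∂z = 0 + 0 + 30 = 30.

V is a rectangular box, so dV = dx dy dz with 0 ≤ x ≤ 4, 0 ≤ y ≤ 5, 0 ≤ z ≤ 5.

Integrate (30) over V as an iterated integral:

    ∭_V (∇·F) dV = ∫_0^{4} ∫_0^{5} ∫_0^{5} (30) dz dy dx.

Inner (z from 0 to 5): 150.
Middle (y from 0 to 5): 750.
Outer (x from 0 to 4): 3000.

Therefore ∯_{∂V} F · n dS = 3000.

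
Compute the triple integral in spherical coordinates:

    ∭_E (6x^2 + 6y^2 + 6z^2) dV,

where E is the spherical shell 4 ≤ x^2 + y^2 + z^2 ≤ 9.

In spherical coordinates, x = ρ sin(φ) cos(θ), y = ρ sin(φ) sin(θ), z = ρ cos(φ), and dV = ρ^2 sin(φ) dρ dφ dθ.

The integrand becomes 6ρ^2, so

    ∭_E (6x^2 + 6y^2 + 6z^2) dV = ∫_{0}^{2π} ∫_{0}^{π} ∫_{2}^{3} (6ρ^2) · ρ^2 sin(φ) dρ dφ dθ.

Inner (ρ): 1266sin(φ)/5.
Middle (φ): 2532/5.
Outer (θ): 5064π/5.

Therefore the triple integral equals 5064π/5.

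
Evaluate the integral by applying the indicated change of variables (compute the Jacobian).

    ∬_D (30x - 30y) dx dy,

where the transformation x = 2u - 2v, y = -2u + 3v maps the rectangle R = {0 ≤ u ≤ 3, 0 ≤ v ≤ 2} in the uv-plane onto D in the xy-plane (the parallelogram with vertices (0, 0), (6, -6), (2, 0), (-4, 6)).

Compute the Jacobian determinant of (x, y) with respect to (u, v):

    ∂(x,y)/∂(u,v) = | 2  -2 | = (2)(3) - (-2)(-2) = 2.
                   | -2  3 |

Its absolute value is |J| = 2 (the area scaling factor).

Substituting x = 2u - 2v, y = -2u + 3v into the integrand,

    30x - 30y → 120u - 150v,

so the integral becomes

    ∬_R (120u - 150v) · |J| du dv = ∫_0^3 ∫_0^2 (240u - 300v) dv du.

Inner (v): 480u - 600.
Outer (u): 360.

Therefore ∬_D (30x - 30y) dx dy = 360.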